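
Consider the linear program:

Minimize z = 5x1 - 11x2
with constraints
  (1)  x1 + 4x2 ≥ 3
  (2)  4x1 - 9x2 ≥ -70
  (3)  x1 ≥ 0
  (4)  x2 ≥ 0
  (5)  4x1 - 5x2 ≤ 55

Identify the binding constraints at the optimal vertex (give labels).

Corner points and z = 5x1 - 11x2:
  (0, 3/4) → z = -33/4
  (3, 0) → z = 15
  (0, 70/9) → z = -770/9
  (845/16, 125/4) → z = -1275/16
  (55/4, 0) → z = 275/4

The minimum is at (0, 70/9). Substituting into each constraint, equality holds for (2) and (3); the remaining constraints have slack.

(2) and (3)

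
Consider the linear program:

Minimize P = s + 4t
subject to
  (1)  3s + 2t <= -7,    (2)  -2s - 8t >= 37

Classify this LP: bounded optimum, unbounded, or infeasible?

unbounded

From the feasible point (9/10, -97/20), moving in the direction (2, -3) keeps every constraint satisfied while P decreases without bound.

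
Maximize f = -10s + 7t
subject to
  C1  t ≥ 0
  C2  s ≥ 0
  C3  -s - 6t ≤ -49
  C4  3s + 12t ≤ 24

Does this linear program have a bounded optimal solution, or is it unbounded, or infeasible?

The boundaries t = 0 and s = 0 meet at (0, 0), but that point violates -s - 6t ≤ -49. Every candidate vertex is excluded by some other constraint, so the feasible region is empty.

infeasible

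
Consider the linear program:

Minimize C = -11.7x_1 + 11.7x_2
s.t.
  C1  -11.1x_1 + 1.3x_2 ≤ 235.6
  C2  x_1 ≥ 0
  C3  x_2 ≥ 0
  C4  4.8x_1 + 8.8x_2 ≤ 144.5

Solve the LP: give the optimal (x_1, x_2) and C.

Vertices and C = -11.7x_1 + 11.7x_2:
  (0, 0) → C = 0
  (0, 1445/88) → C = 33813/176
  (1445/48, 0) → C = -11271/32

x_1 = 1445/48, x_2 = 0, minimum C = -11271/32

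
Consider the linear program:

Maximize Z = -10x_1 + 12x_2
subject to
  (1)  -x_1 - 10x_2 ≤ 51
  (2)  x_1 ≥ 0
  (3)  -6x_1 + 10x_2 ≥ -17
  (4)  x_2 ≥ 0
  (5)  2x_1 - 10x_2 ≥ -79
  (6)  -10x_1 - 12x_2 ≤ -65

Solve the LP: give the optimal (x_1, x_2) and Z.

Vertices and Z = -10x_1 + 12x_2:
  (0, 79/10) → Z = 474/5
  (0, 65/12) → Z = 65
  (24, 127/10) → Z = -438/5
  (427/86, 55/43) → Z = -1475/43

At the optimal vertex, x_1 = 0 and 2x_1 - 10x_2 = -79.
Solving simultaneously gives x_1 = 0, x_2 = 79/10.

x_1 = 0, x_2 = 79/10, maximum Z = 474/5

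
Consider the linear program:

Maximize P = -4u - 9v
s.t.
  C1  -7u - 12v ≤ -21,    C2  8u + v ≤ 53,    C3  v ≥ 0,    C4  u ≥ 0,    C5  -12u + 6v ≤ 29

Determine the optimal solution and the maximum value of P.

Extreme points and P = -4u - 9v:
  (3, 0) → P = -12
  (0, 7/4) → P = -63/4
  (53/8, 0) → P = -53/2
  (289/60, 217/15) → P = -2242/15
  (0, 29/6) → P = -87/2

u = 3, v = 0, maximum P = -12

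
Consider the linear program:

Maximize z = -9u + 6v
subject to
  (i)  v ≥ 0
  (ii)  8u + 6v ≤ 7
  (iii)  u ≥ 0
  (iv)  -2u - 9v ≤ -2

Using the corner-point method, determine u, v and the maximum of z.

Extreme points and z = -9u + 6v:
  (0, 7/6) → z = 7
  (17/20, 1/30) → z = -149/20
  (0, 2/9) → z = 4/3

At the optimal vertex, 8u + 6v = 7 and u = 0.
Solving simultaneously gives u = 0, v = 7/6.

u = 0, v = 7/6, maximum z = 7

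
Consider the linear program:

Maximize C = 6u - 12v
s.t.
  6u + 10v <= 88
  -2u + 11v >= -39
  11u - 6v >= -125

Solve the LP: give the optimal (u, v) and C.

u = 679/43, v = -29/43, maximum C = 4422/43

Corner points and C = 6u - 12v:
  (679/43, -29/43) → C = 4422/43
  (-361/73, 859/73) → C = -12474/73
  (-1609/109, -679/109) → C = -1506/109

The optimum lies where 6u + 10v = 88 and -2u + 11v = -39.
Solving simultaneously gives u = 679/43, v = -29/43.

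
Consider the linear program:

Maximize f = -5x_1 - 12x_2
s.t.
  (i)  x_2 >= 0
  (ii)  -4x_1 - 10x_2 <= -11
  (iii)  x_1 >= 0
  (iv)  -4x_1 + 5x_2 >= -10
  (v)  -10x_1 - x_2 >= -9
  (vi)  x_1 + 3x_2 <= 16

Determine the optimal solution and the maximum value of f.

Feasible corners and f = -5x_1 - 12x_2:
  (0, 11/10) → f = -66/5
  (79/96, 37/48) → f = -1283/96
  (0, 16/3) → f = -64
  (11/29, 151/29) → f = -1867/29

The optimum lies where -4x_1 - 10x_2 = -11 and x_1 = 0.
Solving simultaneously gives x_1 = 0, x_2 = 11/10.

x_1 = 0, x_2 = 11/10, maximum f = -66/5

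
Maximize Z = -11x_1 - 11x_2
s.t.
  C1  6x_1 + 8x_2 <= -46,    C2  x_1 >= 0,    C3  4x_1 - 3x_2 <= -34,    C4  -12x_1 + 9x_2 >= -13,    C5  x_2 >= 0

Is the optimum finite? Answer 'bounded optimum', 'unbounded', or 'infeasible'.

infeasible

The boundaries 6x_1 + 8x_2 = -46 and 4x_1 - 3x_2 = -34 meet at (-41/5, 2/5), but that point violates x_1 ≥ 0. Every candidate vertex is excluded by some other constraint, so the feasible region is empty.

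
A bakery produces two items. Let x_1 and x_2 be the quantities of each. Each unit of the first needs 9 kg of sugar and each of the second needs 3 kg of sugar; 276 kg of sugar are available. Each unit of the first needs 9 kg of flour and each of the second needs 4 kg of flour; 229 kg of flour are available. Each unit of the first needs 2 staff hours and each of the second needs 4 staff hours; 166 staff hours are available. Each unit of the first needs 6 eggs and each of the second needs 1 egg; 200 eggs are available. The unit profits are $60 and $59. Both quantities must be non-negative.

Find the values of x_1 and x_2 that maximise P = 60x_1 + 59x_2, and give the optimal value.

x_1 = 9, x_2 = 37, maximum P = 2723

Extreme points and P = 60x_1 + 59x_2:
  (0, 0) → P = 0
  (0, 83/2) → P = 4897/2
  (229/9, 0) → P = 4580/3
  (9, 37) → P = 2723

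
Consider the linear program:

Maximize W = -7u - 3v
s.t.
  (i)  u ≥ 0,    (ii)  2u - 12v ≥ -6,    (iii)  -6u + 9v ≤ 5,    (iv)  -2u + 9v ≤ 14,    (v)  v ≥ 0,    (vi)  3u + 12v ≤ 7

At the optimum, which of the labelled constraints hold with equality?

(i) and (v)

Vertices and W = -7u - 3v:
  (0, 1/2) → W = -3/2
  (0, 0) → W = 0
  (1/5, 8/15) → W = -3
  (7/3, 0) → W = -49/3

The maximum is at (0, 0). Substituting into each constraint, equality holds for (i) and (v); the remaining constraints have slack.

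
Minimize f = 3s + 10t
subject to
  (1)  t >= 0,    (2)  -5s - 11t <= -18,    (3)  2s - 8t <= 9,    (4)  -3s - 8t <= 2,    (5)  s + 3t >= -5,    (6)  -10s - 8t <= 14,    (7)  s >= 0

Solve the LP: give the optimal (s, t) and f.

s = 18/5, t = 0, minimum f = 54/5

Feasible corners and f = 3s + 10t:
  (18/5, 0) → f = 54/5
  (9/2, 0) → f = 27/2
  (0, 18/11) → f = 180/11
The feasible region is unbounded (it extends along (0, 1), (4, 1)), but f strictly increases along every unbounded feasible direction, so there is no improving ray and the minimum is attained at a vertex.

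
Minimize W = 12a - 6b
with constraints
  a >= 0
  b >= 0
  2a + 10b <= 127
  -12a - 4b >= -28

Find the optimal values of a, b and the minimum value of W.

a = 0, b = 7, minimum W = -42

Corner points and W = 12a - 6b:
  (0, 0) → W = 0
  (0, 7) → W = -42
  (7/3, 0) → W = 28

The optimum lies where a = 0 and -12a - 4b = -28.
Solving simultaneously gives a = 0, b = 7.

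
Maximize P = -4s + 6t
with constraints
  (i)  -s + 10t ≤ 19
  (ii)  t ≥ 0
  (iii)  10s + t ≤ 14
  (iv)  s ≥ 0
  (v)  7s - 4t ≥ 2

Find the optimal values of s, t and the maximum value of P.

s = 58/47, t = 78/47, maximum P = 236/47

At the optimal vertex, 10s + t = 14 and 7s - 4t = 2.
Solving simultaneously gives s = 58/47, t = 78/47.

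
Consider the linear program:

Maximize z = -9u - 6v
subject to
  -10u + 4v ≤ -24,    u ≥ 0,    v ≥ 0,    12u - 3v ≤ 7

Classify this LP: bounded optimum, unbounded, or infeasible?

The boundaries -10u + 4v = -24 and v = 0 meet at (12/5, 0), but that point violates 12u - 3v ≤ 7. Every candidate vertex is excluded by some other constraint, so the feasible region is empty.

infeasible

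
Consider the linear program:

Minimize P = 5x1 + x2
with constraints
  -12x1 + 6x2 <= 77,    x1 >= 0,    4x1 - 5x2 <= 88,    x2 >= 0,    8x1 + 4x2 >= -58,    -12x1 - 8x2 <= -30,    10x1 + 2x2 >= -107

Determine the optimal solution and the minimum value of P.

The feasible region is unbounded (it extends along (1, 2), (5, 4)), but P strictly increases along every unbounded feasible direction, so there is no improving ray and the minimum is attained at a vertex.

x1 = 0, x2 = 15/4, minimum P = 15/4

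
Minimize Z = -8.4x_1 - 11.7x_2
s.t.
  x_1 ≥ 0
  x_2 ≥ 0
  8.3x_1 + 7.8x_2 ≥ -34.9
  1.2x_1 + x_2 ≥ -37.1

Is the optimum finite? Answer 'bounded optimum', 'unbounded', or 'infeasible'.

unbounded

From the feasible point (0, 0), moving in the direction (0, 1) keeps every constraint satisfied while Z decreases without bound.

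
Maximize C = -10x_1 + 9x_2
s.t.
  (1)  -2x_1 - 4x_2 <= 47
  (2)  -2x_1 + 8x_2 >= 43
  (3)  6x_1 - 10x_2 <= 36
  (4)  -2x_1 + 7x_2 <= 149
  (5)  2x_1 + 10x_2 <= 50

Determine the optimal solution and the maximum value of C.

x_1 = -925/22, x_2 = 102/11, maximum C = 5543/11

At the optimal vertex, -2x_1 - 4x_2 = 47 and -2x_1 + 7x_2 = 149.
Solving simultaneously gives x_1 = -925/22, x_2 = 102/11.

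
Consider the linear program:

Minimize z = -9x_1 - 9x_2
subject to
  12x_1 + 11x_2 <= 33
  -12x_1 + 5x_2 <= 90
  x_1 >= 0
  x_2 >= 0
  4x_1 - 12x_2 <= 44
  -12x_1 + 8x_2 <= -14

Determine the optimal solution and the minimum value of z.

Feasible corners and z = -9x_1 - 9x_2:
  (11/4, 0) → z = -99/4
  (11/6, 1) → z = -51/2
  (7/6, 0) → z = -21/2

x_1 = 11/6, x_2 = 1, minimum z = -51/2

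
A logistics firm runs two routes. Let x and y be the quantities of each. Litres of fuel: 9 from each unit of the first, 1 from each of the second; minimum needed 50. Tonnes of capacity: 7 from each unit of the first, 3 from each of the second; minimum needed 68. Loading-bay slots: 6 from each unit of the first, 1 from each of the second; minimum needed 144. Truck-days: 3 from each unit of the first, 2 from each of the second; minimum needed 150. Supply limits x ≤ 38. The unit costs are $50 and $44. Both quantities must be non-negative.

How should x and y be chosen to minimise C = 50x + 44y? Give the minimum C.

Feasible corners and C = 50x + 44y:
  (0, 144) → C = 6336
  (46/3, 52) → C = 9164/3
  (38, 18) → C = 2692
The feasible region is unbounded (it extends along (0, 1)), but C strictly increases along every unbounded feasible direction, so there is no improving ray and the minimum is attained at a vertex.

At the optimal vertex, 3x + 2y = 150 and x = 38.
Solving simultaneously gives x = 38, y = 18.

x = 38, y = 18, minimum C = 2692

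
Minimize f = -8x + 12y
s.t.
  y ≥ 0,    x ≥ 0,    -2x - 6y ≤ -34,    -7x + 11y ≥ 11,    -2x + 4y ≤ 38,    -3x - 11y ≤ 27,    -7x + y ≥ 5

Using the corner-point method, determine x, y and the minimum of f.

Extreme points and f = -8x + 12y:
  (0, 17/3) → f = 68
  (0, 19/2) → f = 114
  (1/11, 62/11) → f = 736/11
  (9/13, 128/13) → f = 1464/13

The binding constraints are -2x - 6y = -34 and -7x + y = 5.
Solving simultaneously gives x = 1/11, y = 62/11.

x = 1/11, y = 62/11, minimum f = 736/11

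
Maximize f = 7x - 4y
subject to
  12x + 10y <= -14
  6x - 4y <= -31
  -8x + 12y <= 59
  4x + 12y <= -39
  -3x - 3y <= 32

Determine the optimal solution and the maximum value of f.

Vertices and f = 7x - 4y:
  (-6, -5/4) → f = -37
  (-221/30, -33/10) → f = -1151/30
  (-49/6, -19/36) → f = -991/18
  (-187/20, -79/60) → f = -3611/60

At the optimal vertex, 6x - 4y = -31 and 4x + 12y = -39.
Solving simultaneously gives x = -6, y = -5/4.

x = -6, y = -5/4, maximum f = -37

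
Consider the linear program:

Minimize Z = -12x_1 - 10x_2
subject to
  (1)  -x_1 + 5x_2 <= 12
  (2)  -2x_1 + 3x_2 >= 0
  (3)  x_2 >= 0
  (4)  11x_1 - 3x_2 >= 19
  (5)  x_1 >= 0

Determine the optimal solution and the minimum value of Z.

x_1 = 36/7, x_2 = 24/7, minimum Z = -96

Vertices and Z = -12x_1 - 10x_2:
  (36/7, 24/7) → Z = -96
  (131/52, 151/52) → Z = -1541/26
  (19/9, 38/27) → Z = -1064/27

The optimum lies where -x_1 + 5x_2 = 12 and -2x_1 + 3x_2 = 0.
Solving simultaneously gives x_1 = 36/7, x_2 = 24/7.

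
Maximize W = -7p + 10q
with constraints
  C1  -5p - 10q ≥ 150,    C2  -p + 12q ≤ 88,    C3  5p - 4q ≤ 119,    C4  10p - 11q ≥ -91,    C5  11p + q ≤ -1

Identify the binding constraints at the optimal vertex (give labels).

Feasible corners and W = -7p + 10q:
  (-512/31, -209/31) → W = 1494/31
  (4/3, -47/3) → W = -166
  (115/49, -1314/49) → W = -13945/49
The feasible region is unbounded (it extends along (-11, -10), (-4, -5)), but W strictly decreases along every unbounded feasible direction, so there is no improving ray and the maximum is attained at a vertex.

The maximum is at (-512/31, -209/31). Substituting into each constraint, equality holds for C1 and C4; the remaining constraints have slack.

C1 and C4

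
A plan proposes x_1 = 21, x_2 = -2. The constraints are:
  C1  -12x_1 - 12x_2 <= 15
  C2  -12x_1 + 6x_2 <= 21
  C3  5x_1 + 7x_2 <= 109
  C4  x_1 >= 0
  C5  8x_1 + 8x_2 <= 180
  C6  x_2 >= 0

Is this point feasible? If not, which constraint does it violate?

Constraint C6: x_2 = -2, which is not ≥ 0. All other constraints are satisfied.

not feasible — violates C6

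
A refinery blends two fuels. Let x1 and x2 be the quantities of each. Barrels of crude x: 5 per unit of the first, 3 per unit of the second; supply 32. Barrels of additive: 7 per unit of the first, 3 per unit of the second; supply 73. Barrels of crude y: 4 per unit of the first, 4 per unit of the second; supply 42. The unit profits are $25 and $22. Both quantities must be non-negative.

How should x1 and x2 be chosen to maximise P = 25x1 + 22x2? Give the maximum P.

x1 = 1/4, x2 = 41/4, maximum P = 927/4

The optimum lies where 5x1 + 3x2 = 32 and 4x1 + 4x2 = 42.
Solving simultaneously gives x1 = 1/4, x2 = 41/4.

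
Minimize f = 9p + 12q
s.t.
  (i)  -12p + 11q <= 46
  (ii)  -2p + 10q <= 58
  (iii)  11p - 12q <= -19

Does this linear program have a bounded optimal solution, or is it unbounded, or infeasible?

bounded optimum

Extreme points and f = 9p + 12q:
  (89/49, 302/49) → f = 4425/49
  (-343/23, -278/23) → f = -6423/23
  (253/43, 300/43) → f = 5877/43
The feasible region has finitely many vertices and no improving ray; the minimum is -6423/23 at (-343/23, -278/23).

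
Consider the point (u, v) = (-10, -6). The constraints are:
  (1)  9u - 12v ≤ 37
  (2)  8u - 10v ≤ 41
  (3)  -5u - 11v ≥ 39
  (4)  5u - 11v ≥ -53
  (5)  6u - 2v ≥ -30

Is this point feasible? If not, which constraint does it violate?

not feasible — violates (5)

Constraint (5): 6u - 2v = -48, which is not ≥ -30. All other constraints are satisfied.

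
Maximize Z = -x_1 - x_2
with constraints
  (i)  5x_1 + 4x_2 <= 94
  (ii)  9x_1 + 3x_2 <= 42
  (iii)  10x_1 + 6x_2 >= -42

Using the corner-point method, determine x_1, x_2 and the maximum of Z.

x_1 = 63/4, x_2 = -133/4, maximum Z = 35/2

Corner points and Z = -x_1 - x_2:
  (-38/7, 212/7) → Z = -174/7
  (-366/5, 115) → Z = -209/5
  (63/4, -133/4) → Z = 35/2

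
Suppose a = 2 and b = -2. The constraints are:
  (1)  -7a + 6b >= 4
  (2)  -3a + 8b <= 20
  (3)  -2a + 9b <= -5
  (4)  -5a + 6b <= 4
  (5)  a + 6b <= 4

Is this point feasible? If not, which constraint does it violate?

Constraint (1): -7a + 6b = -26, which is not ≥ 4. All other constraints are satisfied.

not feasible — violates (1)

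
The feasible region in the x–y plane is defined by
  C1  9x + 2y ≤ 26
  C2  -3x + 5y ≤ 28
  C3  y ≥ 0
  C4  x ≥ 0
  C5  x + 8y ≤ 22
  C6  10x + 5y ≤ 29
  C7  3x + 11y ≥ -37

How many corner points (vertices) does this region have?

Of the 21 pairwise boundary intersections, those satisfying every inequality are:
  (26/9, 0)
  (72/25, 1/25)
  (0, 0)
  (0, 11/4)
  (122/75, 191/75)

5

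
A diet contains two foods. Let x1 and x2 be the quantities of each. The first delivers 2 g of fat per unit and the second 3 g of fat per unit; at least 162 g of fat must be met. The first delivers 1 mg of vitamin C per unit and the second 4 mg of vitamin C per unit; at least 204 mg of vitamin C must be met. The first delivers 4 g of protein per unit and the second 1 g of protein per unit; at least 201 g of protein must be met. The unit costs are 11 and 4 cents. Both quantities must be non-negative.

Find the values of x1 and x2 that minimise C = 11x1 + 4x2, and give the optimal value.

Vertices and C = 11x1 + 4x2:
  (0, 201) → C = 804
  (204, 0) → C = 2244
  (40, 41) → C = 604
The feasible region is unbounded (it extends along (0, 1), (1, 0)), but C strictly increases along every unbounded feasible direction, so there is no improving ray and the minimum is attained at a vertex.

x1 = 40, x2 = 41, minimum C = 604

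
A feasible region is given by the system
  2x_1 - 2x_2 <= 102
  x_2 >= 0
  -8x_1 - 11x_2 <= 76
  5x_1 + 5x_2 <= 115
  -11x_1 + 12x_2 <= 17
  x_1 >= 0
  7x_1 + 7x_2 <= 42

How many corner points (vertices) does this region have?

Intersecting each pair of boundary lines and keeping only the points that satisfy every inequality leaves:
  (0, 0)
  (6, 0)
  (0, 17/12)
  (55/23, 83/23)

4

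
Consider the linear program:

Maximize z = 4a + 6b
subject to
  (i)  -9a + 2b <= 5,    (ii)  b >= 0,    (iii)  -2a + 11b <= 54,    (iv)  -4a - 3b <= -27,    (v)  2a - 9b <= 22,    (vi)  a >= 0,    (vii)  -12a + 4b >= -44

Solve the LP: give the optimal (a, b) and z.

a = 175/31, b = 184/31, maximum z = 1804/31

Corner points and z = 4a + 6b:
  (27/10, 27/5) → z = 216/5
  (175/31, 184/31) → z = 1804/31
  (60/13, 37/13) → z = 462/13

The binding constraints are -2a + 11b = 54 and -12a + 4b = -44.
Solving simultaneously gives a = 175/31, b = 184/31.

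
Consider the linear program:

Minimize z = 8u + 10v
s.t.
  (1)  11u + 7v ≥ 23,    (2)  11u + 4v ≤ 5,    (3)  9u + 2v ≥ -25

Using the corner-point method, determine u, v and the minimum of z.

u = -19/11, v = 6, minimum z = 508/11

Feasible corners and z = 8u + 10v:
  (-19/11, 6) → z = 508/11
  (-221/41, 482/41) → z = 3052/41
  (-55/7, 160/7) → z = 1160/7

The binding constraints are 11u + 7v = 23 and 11u + 4v = 5.
Solving simultaneously gives u = -19/11, v = 6.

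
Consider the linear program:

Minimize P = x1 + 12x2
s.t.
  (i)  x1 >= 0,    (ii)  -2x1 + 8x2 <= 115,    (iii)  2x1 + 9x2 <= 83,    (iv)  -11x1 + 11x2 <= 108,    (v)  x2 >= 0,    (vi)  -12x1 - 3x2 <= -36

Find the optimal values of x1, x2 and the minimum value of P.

Corner points and P = x1 + 12x2:
  (83/2, 0) → P = 83/2
  (25/34, 154/17) → P = 3721/34
  (3, 0) → P = 3

x1 = 3, x2 = 0, minimum P = 3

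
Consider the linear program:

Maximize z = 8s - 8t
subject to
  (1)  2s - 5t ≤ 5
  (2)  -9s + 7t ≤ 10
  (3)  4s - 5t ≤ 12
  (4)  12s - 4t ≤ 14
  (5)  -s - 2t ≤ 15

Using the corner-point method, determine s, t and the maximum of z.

s = 25/26, t = -8/13, maximum z = 164/13

Feasible corners and z = 8s - 8t:
  (-85/31, -65/31) → z = -160/31
  (25/26, -8/13) → z = 164/13
  (23/8, 41/8) → z = -18

The optimum lies where 2s - 5t = 5 and 12s - 4t = 14.
Solving simultaneously gives s = 25/26, t = -8/13.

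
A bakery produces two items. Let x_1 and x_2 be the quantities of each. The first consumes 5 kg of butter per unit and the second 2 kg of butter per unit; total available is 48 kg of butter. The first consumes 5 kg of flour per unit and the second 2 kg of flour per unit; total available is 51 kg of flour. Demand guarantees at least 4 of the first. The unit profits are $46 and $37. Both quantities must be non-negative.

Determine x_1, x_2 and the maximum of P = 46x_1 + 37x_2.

Feasible corners and P = 46x_1 + 37x_2:
  (48/5, 0) → P = 2208/5
  (4, 0) → P = 184
  (4, 14) → P = 702

At the optimal vertex, 5x_1 + 2x_2 = 48 and x_1 = 4.
Solving simultaneously gives x_1 = 4, x_2 = 14.

x_1 = 4, x_2 = 14, maximum P = 702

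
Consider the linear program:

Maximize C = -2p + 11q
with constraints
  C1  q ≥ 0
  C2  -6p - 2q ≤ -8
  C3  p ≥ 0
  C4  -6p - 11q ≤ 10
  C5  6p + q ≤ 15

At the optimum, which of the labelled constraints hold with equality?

C3 and C5

Corner points and C = -2p + 11q:
  (4/3, 0) → C = -8/3
  (5/2, 0) → C = -5
  (0, 4) → C = 44
  (0, 15) → C = 165

The maximum is at (0, 15). Substituting into each constraint, equality holds for C3 and C5; the remaining constraints have slack.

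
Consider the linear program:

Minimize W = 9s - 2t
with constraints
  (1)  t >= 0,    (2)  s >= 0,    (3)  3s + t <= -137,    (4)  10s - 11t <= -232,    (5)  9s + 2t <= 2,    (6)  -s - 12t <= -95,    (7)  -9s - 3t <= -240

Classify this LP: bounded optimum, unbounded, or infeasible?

Constraints 3s + t ≤ -137 and -9s - 3t ≤ -240 have parallel boundaries but demand opposite sides — no point can satisfy both, so the region is empty.

infeasible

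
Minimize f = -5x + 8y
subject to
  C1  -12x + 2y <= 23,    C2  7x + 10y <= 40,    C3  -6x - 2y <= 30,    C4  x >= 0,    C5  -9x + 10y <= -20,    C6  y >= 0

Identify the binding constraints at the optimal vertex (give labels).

C2 and C6

Vertices and f = -5x + 8y:
  (15/4, 11/8) → f = -31/4
  (40/7, 0) → f = -200/7
  (20/9, 0) → f = -100/9

The minimum is at (40/7, 0). Substituting into each constraint, equality holds for C2 and C6; the remaining constraints have slack.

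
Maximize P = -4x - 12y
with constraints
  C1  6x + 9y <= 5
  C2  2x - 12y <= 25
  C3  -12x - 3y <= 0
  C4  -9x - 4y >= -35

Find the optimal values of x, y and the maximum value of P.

Feasible corners and P = -4x - 12y:
  (19/6, -14/9) → P = 6
  (-1/6, 2/3) → P = -22/3
  (1/2, -2) → P = 22

x = 1/2, y = -2, maximum P = 22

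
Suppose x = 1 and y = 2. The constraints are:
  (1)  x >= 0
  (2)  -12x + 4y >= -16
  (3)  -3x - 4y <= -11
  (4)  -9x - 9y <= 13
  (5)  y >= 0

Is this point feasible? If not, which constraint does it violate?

(1): 1 ≥ 0 ✓
(2): -4 ≥ -16 ✓
(3): -11 ≤ -11 ✓
(4): -27 ≤ 13 ✓
(5): 2 ≥ 0 ✓

feasible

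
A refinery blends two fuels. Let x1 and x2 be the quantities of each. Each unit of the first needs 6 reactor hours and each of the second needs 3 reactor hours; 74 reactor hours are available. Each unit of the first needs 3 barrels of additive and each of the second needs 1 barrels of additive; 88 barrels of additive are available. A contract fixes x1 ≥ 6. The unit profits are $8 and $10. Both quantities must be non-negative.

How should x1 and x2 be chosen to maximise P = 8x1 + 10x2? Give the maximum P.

Extreme points and P = 8x1 + 10x2:
  (37/3, 0) → P = 296/3
  (6, 0) → P = 48
  (6, 38/3) → P = 524/3

At the optimal vertex, 6x1 + 3x2 = 74 and x1 = 6.
Solving simultaneously gives x1 = 6, x2 = 38/3.

x1 = 6, x2 = 38/3, maximum P = 524/3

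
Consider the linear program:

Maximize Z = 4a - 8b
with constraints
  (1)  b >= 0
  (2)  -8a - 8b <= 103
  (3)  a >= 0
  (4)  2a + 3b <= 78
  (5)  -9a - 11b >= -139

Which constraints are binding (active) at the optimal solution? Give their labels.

(1) and (5)

Corner points and Z = 4a - 8b:
  (0, 0) → Z = 0
  (139/9, 0) → Z = 556/9
  (0, 139/11) → Z = -1112/11

The maximum is at (139/9, 0). Substituting into each constraint, equality holds for (1) and (5); the remaining constraints have slack.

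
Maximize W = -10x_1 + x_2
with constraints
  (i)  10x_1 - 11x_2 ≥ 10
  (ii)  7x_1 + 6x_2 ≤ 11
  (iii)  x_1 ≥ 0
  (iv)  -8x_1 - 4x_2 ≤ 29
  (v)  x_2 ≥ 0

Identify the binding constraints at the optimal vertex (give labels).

Feasible corners and W = -10x_1 + x_2:
  (181/137, 40/137) → W = -1770/137
  (1, 0) → W = -10
  (11/7, 0) → W = -110/7

The maximum is at (1, 0). Substituting into each constraint, equality holds for (i) and (v); the remaining constraints have slack.

(i) and (v)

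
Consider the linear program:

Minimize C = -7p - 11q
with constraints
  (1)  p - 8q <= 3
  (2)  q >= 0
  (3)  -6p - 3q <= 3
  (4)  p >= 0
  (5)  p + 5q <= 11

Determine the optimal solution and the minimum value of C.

Extreme points and C = -7p - 11q:
  (3, 0) → C = -21
  (103/13, 8/13) → C = -809/13
  (0, 0) → C = 0
  (0, 11/5) → C = -121/5

The optimum lies where p - 8q = 3 and p + 5q = 11.
Solving simultaneously gives p = 103/13, q = 8/13.

p = 103/13, q = 8/13, minimum C = -809/13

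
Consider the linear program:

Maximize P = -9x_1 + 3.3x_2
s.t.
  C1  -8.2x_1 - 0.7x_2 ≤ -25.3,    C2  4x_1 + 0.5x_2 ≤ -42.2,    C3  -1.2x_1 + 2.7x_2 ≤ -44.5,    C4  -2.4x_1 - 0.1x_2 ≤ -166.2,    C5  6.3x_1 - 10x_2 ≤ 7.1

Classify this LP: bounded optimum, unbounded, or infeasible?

The boundaries -8.2x_1 - 0.7x_2 = -25.3 and -2.4x_1 - 0.1x_2 = -166.2 meet at (11381/86, -65106/43), but that point violates 6.3x_1 - 10x_2 ≤ 7.1. Every candidate vertex is excluded by some other constraint, so the feasible region is empty.

infeasible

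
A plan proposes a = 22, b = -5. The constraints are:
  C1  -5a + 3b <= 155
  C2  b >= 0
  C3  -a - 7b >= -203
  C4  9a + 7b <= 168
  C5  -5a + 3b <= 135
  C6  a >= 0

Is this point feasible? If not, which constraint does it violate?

not feasible — violates C2

Constraint C2: b = -5, which is not ≥ 0. All other constraints are satisfied.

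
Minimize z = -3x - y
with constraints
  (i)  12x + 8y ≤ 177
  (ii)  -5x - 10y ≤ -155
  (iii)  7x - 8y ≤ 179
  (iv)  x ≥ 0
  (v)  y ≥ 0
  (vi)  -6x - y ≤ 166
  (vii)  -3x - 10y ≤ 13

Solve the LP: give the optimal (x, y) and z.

Corner points and z = -3x - y:
  (53/8, 195/16) → z = -513/16
  (0, 177/8) → z = -177/8
  (0, 31/2) → z = -31/2

x = 53/8, y = 195/16, minimum z = -513/16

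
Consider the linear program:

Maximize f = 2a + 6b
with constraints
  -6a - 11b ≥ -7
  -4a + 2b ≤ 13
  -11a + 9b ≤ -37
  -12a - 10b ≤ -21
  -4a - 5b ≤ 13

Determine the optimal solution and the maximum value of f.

a = 94/35, b = -29/35, maximum f = 2/5

Vertices and f = 2a + 6b:
  (94/35, -29/35) → f = 2/5
  (559/218, -213/218) → f = -80/109
  (47/4, -12) → f = -97/2
The feasible region is unbounded (it extends along (11, -6), (5, -4)), but f strictly decreases along every unbounded feasible direction, so there is no improving ray and the maximum is attained at a vertex.

The optimum lies where -6a - 11b = -7 and -11a + 9b = -37.
Solving simultaneously gives a = 94/35, b = -29/35.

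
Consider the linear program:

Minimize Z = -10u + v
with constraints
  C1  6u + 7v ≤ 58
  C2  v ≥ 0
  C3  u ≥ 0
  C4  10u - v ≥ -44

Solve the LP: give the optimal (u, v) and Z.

u = 29/3, v = 0, minimum Z = -290/3

Corner points and Z = -10u + v:
  (29/3, 0) → Z = -290/3
  (0, 58/7) → Z = 58/7
  (0, 0) → Z = 0

At the optimal vertex, 6u + 7v = 58 and v = 0.
Solving simultaneously gives u = 29/3, v = 0.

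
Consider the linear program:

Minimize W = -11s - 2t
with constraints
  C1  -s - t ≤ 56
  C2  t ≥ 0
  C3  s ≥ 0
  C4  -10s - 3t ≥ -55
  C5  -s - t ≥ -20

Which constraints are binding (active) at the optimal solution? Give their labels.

Corner points and W = -11s - 2t:
  (0, 0) → W = 0
  (11/2, 0) → W = -121/2
  (0, 55/3) → W = -110/3

The minimum is at (11/2, 0). Substituting into each constraint, equality holds for C2 and C4; the remaining constraints have slack.

C2 and C4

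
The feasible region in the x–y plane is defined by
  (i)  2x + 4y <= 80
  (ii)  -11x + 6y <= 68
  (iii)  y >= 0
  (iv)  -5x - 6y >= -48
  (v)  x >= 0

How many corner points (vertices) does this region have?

3

Of the 10 pairwise boundary intersections, those satisfying every inequality are:
  (48/5, 0)
  (0, 0)
  (0, 8)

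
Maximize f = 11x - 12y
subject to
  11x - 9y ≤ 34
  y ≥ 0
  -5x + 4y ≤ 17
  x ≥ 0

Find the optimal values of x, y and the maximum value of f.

Vertices and f = 11x - 12y:
  (34/11, 0) → f = 34
  (0, 0) → f = 0
  (0, 17/4) → f = -51
The feasible region is unbounded (it extends along (4, 5), (9, 11)), but f strictly decreases along every unbounded feasible direction, so there is no improving ray and the maximum is attained at a vertex.

The binding constraints are 11x - 9y = 34 and y = 0.
Solving simultaneously gives x = 34/11, y = 0.

x = 34/11, y = 0, maximum f = 34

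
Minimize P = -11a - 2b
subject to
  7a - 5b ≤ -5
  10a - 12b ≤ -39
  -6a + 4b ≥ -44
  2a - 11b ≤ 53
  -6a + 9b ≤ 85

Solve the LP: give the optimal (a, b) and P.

a = 380/33, b = 565/33, minimum P = -1770/11

Extreme points and P = -11a - 2b:
  (135/34, 223/34) → P = -1931/34
  (380/33, 565/33) → P = -1770/11
  (-1065/86, -304/43) → P = 12931/86
  (-353/12, -61/6) → P = 4127/12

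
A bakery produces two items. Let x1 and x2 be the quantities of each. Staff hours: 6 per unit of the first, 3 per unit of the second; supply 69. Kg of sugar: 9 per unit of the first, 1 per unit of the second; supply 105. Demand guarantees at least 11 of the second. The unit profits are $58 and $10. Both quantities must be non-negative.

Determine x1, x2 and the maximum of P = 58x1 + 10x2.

x1 = 6, x2 = 11, maximum P = 458

Feasible corners and P = 58x1 + 10x2:
  (0, 23) → P = 230
  (0, 11) → P = 110
  (6, 11) → P = 458

At the optimal vertex, 6x1 + 3x2 = 69 and x2 = 11.
Solving simultaneously gives x1 = 6, x2 = 11.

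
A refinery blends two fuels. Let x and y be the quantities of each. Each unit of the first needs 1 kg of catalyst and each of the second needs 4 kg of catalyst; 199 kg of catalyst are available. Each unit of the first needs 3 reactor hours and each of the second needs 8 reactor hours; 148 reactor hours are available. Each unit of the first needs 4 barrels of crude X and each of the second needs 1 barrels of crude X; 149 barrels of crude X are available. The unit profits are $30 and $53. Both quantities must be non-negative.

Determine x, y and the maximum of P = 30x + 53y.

x = 36, y = 5, maximum P = 1345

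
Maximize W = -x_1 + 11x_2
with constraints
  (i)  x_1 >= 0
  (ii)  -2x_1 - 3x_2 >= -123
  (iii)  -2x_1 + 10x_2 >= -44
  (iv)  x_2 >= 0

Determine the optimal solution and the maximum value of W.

Corner points and W = -x_1 + 11x_2:
  (0, 41) → W = 451
  (0, 0) → W = 0
  (681/13, 79/13) → W = 188/13
  (22, 0) → W = -22

x_1 = 0, x_2 = 41, maximum W = 451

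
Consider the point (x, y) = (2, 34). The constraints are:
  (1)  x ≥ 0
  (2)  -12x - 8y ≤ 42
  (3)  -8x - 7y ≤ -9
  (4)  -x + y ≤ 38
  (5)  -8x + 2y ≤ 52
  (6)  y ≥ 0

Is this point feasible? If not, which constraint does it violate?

(1): 2 ≥ 0 ✓
(2): -296 ≤ 42 ✓
(3): -254 ≤ -9 ✓
(4): 32 ≤ 38 ✓
(5): 52 ≤ 52 ✓
(6): 34 ≥ 0 ✓

feasible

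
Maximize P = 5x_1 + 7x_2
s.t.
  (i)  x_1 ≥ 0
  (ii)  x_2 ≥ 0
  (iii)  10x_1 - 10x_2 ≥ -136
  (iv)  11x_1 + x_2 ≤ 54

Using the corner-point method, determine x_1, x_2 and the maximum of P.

x_1 = 101/30, x_2 = 509/30, maximum P = 678/5

Feasible corners and P = 5x_1 + 7x_2:
  (0, 0) → P = 0
  (0, 68/5) → P = 476/5
  (54/11, 0) → P = 270/11
  (101/30, 509/30) → P = 678/5

The binding constraints are 10x_1 - 10x_2 = -136 and 11x_1 + x_2 = 54.
Solving simultaneously gives x_1 = 101/30, x_2 = 509/30.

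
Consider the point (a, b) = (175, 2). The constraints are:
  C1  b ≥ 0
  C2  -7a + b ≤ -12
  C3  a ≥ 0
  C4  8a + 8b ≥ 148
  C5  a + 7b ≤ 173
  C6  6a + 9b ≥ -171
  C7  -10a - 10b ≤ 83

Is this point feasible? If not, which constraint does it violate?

not feasible — violates C5

Constraint C5: a + 7b = 189, which is not ≤ 173. All other constraints are satisfied.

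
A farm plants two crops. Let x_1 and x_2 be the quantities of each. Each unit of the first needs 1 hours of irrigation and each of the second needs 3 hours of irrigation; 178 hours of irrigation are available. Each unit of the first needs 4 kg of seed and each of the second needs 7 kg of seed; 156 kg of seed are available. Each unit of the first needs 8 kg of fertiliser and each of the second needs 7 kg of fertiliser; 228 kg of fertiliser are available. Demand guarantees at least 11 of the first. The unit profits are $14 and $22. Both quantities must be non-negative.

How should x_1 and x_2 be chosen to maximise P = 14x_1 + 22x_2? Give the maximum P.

x_1 = 18, x_2 = 12, maximum P = 516

Corner points and P = 14x_1 + 22x_2:
  (57/2, 0) → P = 399
  (11, 0) → P = 154
  (18, 12) → P = 516
  (11, 16) → P = 506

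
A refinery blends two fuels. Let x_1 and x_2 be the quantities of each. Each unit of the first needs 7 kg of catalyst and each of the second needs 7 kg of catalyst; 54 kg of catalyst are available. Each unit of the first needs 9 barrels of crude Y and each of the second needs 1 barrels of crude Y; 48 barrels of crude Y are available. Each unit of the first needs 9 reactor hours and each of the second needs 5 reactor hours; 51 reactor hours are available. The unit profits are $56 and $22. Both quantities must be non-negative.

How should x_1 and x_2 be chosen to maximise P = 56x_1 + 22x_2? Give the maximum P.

x_1 = 21/4, x_2 = 3/4, maximum P = 621/2

Vertices and P = 56x_1 + 22x_2:
  (0, 0) → P = 0
  (0, 54/7) → P = 1188/7
  (16/3, 0) → P = 896/3
  (87/28, 129/28) → P = 3855/14
  (21/4, 3/4) → P = 621/2

The binding constraints are 9x_1 + x_2 = 48 and 9x_1 + 5x_2 = 51.
Solving simultaneously gives x_1 = 21/4, x_2 = 3/4.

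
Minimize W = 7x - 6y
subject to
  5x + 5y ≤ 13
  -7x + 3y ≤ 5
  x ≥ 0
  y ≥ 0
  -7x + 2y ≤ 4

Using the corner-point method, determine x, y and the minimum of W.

x = 7/25, y = 58/25, minimum W = -299/25

Vertices and W = 7x - 6y:
  (7/25, 58/25) → W = -299/25
  (13/5, 0) → W = 91/5
  (0, 5/3) → W = -10
  (0, 0) → W = 0

At the optimal vertex, 5x + 5y = 13 and -7x + 3y = 5.
Solving simultaneously gives x = 7/25, y = 58/25.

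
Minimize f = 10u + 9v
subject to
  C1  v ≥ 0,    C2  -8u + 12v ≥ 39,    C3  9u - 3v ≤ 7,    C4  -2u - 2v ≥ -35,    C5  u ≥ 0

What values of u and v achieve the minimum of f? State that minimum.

The binding constraints are -8u + 12v = 39 and u = 0.
Solving simultaneously gives u = 0, v = 13/4.

u = 0, v = 13/4, minimum f = 117/4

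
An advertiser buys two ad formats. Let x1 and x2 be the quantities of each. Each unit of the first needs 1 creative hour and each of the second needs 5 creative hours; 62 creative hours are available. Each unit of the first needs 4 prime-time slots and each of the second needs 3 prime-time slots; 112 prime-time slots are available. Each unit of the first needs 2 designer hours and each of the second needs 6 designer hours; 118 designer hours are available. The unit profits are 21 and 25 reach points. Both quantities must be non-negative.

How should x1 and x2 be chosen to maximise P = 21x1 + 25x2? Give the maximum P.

x1 = 22, x2 = 8, maximum P = 662

Vertices and P = 21x1 + 25x2:
  (0, 0) → P = 0
  (0, 62/5) → P = 310
  (28, 0) → P = 588
  (22, 8) → P = 662

The optimum lies where x1 + 5x2 = 62 and 4x1 + 3x2 = 112.
Solving simultaneously gives x1 = 22, x2 = 8.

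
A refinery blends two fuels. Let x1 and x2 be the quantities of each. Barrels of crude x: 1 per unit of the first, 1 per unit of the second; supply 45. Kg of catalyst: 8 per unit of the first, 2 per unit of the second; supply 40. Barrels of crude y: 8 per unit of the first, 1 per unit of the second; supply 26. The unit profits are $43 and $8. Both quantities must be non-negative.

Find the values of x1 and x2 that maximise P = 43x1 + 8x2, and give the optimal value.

x1 = 3/2, x2 = 14, maximum P = 353/2

Extreme points and P = 43x1 + 8x2:
  (0, 0) → P = 0
  (0, 20) → P = 160
  (13/4, 0) → P = 559/4
  (3/2, 14) → P = 353/2

The optimum lies where 8x1 + 2x2 = 40 and 8x1 + x2 = 26.
Solving simultaneously gives x1 = 3/2, x2 = 14.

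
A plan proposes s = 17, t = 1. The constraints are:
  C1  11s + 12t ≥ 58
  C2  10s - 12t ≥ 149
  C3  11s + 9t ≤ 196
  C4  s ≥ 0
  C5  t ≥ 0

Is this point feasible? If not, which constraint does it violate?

C1: 199 ≥ 58 ✓
C2: 158 ≥ 149 ✓
C3: 196 ≤ 196 ✓
C4: 17 ≥ 0 ✓
C5: 1 ≥ 0 ✓

feasible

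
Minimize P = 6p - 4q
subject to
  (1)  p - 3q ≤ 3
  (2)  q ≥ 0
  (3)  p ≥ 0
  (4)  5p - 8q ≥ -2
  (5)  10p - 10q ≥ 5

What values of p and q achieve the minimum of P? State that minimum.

The feasible region is unbounded (it extends along (3, 1), (8, 5)), but P strictly increases along every unbounded feasible direction, so there is no improving ray and the minimum is attained at a vertex.

The binding constraints are q = 0 and 10p - 10q = 5.
Solving simultaneously gives p = 1/2, q = 0.

p = 1/2, q = 0, minimum P = 3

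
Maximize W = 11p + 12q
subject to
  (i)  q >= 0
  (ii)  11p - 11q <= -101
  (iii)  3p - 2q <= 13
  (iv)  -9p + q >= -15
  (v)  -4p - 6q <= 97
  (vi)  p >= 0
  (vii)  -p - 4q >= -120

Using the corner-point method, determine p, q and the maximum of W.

Vertices and W = 11p + 12q:
  (133/44, 537/44) → W = 7907/44
  (0, 101/11) → W = 1212/11
  (180/37, 1065/37) → W = 14760/37
  (0, 30) → W = 360

The binding constraints are -9p + q = -15 and -p - 4q = -120.
Solving simultaneously gives p = 180/37, q = 1065/37.

p = 180/37, q = 1065/37, maximum W = 14760/37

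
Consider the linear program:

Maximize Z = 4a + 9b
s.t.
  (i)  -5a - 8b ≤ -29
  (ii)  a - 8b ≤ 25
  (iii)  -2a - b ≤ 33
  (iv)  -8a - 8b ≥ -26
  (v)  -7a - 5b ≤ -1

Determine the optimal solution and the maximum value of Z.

a = -61/8, b = 87/8, maximum Z = 539/8

Corner points and Z = 4a + 9b:
  (-1, 17/4) → Z = 137/4
  (-137/31, 198/31) → Z = 1234/31
  (-61/8, 87/8) → Z = 539/8

At the optimal vertex, -8a - 8b = -26 and -7a - 5b = -1.
Solving simultaneously gives a = -61/8, b = 87/8.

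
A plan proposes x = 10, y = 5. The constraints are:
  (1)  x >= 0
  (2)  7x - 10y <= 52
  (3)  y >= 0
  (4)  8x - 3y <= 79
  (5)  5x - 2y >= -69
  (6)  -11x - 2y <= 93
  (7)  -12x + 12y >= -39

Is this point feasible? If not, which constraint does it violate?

not feasible — violates (7)

Constraint (7): -12x + 12y = -60, which is not ≥ -39. All other constraints are satisfied.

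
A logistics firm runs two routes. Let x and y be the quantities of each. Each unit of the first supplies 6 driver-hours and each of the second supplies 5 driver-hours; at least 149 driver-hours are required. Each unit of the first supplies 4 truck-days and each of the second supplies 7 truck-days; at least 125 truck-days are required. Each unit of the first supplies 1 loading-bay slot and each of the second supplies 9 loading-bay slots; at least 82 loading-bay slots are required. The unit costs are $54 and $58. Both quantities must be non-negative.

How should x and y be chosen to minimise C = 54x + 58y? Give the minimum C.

Feasible corners and C = 54x + 58y:
  (0, 149/5) → C = 8642/5
  (82, 0) → C = 4428
  (19, 7) → C = 1432
The feasible region is unbounded (it extends along (0, 1), (1, 0)), but C strictly increases along every unbounded feasible direction, so there is no improving ray and the minimum is attained at a vertex.

x = 19, y = 7, minimum C = 1432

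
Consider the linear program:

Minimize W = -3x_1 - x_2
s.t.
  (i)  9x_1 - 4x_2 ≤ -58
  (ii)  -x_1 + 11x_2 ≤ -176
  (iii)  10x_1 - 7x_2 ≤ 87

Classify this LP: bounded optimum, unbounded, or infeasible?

bounded optimum

Vertices and W = -3x_1 - x_2:
  (-1342/95, -1642/95) → W = 5668/95
  (-754/23, -1363/23) → W = 3625/23
The feasible region has finitely many vertices and no improving ray; the minimum is 5668/95 at (-1342/95, -1642/95).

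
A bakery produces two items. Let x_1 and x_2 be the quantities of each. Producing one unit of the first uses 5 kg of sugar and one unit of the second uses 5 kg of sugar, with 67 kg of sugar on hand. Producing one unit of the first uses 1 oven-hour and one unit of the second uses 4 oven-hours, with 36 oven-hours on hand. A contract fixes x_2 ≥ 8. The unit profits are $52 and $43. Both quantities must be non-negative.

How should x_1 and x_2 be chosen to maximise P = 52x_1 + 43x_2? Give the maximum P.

x_1 = 4, x_2 = 8, maximum P = 552

Corner points and P = 52x_1 + 43x_2:
  (0, 9) → P = 387
  (0, 8) → P = 344
  (4, 8) → P = 552

The binding constraints are x_1 + 4x_2 = 36 and x_2 = 8.
Solving simultaneously gives x_1 = 4, x_2 = 8.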